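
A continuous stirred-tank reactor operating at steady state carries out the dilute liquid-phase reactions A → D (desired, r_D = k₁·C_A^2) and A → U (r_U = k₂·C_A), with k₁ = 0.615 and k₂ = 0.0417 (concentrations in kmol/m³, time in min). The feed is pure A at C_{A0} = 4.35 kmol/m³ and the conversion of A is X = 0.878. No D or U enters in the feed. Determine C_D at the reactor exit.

Exit C_A = C_{A0}(1−X) = 4.35×0.122 = 0.5307 kmol/m³.
In a CSTR the entire volume is at exit conditions, so r_D = 0.615×0.5307^2 = 0.1732 and r_U = 0.0417×0.5307 = 0.02213.
Fraction of consumed A going to D: r_D/(r_D+r_U) = 0.8867.
C_D = 0.8867·C_{A0}·X = 0.8867×4.35×0.878 = 3.39 kmol/m³.

3.39 kmol/m³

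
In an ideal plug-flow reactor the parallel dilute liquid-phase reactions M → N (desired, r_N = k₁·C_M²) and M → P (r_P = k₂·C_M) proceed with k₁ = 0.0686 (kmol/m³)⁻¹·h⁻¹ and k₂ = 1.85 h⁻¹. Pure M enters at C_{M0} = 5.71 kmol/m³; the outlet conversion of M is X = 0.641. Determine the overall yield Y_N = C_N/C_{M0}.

C_M = C_{M0}(1−X) = 2.050 kmol/m³.
Along a PFR/batch, dC_P/dC_M = −r_P/(r_N+r_P) = −k₂/(k₂+k₁·C_M).
Integrating from C_{M0} to C_M: C_P = (1.85/0.0686)·ln[(1.85+0.0686·5.71)/(1.85+0.0686·2.05)] = 26.97·ln(2.242/1.991) = 3.204 kmol/m³.
Then C_N = (C_{M0}−C_M) − C_P = 3.660 − 3.204 = 0.4566 kmol/m³.
Y_N = C_N/C_{M0} = 0.4566/5.71 = 0.0800.

0.0800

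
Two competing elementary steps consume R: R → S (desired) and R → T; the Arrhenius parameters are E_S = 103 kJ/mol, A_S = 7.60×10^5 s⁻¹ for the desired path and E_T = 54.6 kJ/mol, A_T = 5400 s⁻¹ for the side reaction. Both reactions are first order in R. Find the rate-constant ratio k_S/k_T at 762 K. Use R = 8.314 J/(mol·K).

0.0677

Since both paths have the same order in R, the concentration cancels and S_{S/T} = k_S/k_T = (A_S/A_T)·exp[(E_T−E_S)/(RT)].
(E_T−E_S)/(RT) = (54.6−103)×10³/(8.314×762) = -48400/6335 = -7.640.
k_S/k_T = (7.60×10^5/5400)·exp(-7.640) = 140.7 × 4.809×10^-4 = 0.0677.
Since E_S > E_T, raising the temperature improves selectivity toward S.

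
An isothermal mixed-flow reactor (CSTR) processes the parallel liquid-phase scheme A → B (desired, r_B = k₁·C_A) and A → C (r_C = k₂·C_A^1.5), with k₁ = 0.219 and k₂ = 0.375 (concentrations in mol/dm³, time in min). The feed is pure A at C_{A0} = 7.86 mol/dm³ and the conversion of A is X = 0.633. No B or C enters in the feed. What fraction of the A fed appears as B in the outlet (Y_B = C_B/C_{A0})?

0.162

Exit C_A = C_{A0}(1−X) = 7.86×0.367 = 2.885 mol/dm³.
Rates in a CSTR are evaluated at the outlet concentration: r_B = 0.219×2.885 = 0.6317, r_C = 0.375×2.885^1.5 = 1.837.
Fraction of consumed A going to B: r_B/(r_B+r_C) = 0.2559.
C_B = 0.2559·C_{A0}·X = 0.2559×7.86×0.633 = 1.27 mol/dm³; Y_B = C_B/C_{A0} = 0.162.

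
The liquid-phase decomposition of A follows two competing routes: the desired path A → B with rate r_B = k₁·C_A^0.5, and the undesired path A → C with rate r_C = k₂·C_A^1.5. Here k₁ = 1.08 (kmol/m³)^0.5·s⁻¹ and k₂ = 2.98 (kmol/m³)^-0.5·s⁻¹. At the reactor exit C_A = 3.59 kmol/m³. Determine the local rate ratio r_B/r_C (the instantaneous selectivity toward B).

S_{B/C} = r_B/r_C = (k₁·C_A^0.5)/(k₂·C_A^1.5) = (k₁/k₂)·C_A⁻¹.
= (1.08×3.590^0.5) / (2.98×3.590^1.5) = 2.046/20.27 = 0.101.

0.101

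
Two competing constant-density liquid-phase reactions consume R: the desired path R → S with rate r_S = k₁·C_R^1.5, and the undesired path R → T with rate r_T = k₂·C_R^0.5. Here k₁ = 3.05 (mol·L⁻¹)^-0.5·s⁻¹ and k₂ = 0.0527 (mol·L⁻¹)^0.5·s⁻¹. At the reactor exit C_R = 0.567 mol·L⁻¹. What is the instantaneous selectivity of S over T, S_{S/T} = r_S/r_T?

S_{S/T} = r_S/r_T = (k₁·C_R^1.5)/(k₂·C_R^0.5) = (k₁/k₂)·C_R.
= (3.05×0.5670^1.5) / (0.0527×0.5670^0.5) = 1.302/0.03968 = 32.8.
Since the desired path is higher order in R, keeping C_R high (PFR or concentrated feed) favours S.

32.8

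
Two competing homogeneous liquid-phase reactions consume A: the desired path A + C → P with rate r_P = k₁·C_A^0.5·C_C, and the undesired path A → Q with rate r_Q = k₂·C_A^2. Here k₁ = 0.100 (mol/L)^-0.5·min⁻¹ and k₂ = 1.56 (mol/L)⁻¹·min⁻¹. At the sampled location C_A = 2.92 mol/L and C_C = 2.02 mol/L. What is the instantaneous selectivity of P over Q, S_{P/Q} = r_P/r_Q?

0.0260

S_{P/Q} = r_P/r_Q = (k₁·C_A^0.5·C_C)/(k₂·C_A^2) = (k₁/k₂)·C_A^-1.5·C_C.
= (0.100×2.920^0.5×2.020) / (1.56×2.920^2) = 0.3452/13.30 = 0.0260.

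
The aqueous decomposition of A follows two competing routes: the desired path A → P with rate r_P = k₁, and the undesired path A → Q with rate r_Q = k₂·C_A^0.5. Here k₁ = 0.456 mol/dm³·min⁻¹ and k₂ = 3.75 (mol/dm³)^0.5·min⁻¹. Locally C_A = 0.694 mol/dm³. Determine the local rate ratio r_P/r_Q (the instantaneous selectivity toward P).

S_{P/Q} = r_P/r_Q = (k₁)/(k₂·C_A^0.5) = (k₁/k₂)·C_A^-0.5.
= (0.456) / (3.75×0.6940^0.5) = 0.4560/3.124 = 0.146.
The undesired path is higher order in A, so low C_A (CSTR or dilute feed) favours P.

0.146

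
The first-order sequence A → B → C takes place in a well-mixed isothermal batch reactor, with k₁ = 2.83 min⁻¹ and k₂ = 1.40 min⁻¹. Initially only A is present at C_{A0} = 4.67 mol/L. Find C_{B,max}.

2.34 mol/L

At the optimum, C_{B,max}/C_{A0} = (k₁/k₂)^[k₂/(k₂−k₁)].
= (2.83/1.40)^(1.40/(1.40−2.83)) = (2.021)^(-0.9790) = 0.5021.
C_{B,max} = 0.5021×4.67 = 2.34 mol/L.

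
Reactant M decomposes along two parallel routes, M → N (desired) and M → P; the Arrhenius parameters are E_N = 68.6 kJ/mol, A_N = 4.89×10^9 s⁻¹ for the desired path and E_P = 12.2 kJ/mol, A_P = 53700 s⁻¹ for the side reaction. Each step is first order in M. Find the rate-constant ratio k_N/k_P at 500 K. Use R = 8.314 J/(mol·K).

Since both paths have the same order in M, the concentration cancels and S_{N/P} = k_N/k_P = (A_N/A_P)·exp[(E_P−E_N)/(RT)].
(E_P−E_N)/(RT) = (12.2−68.6)×10³/(8.314×500) = -56400/4157 = -13.57.
k_N/k_P = (4.89×10^9/53700)·exp(-13.57) = 91061 × 1.282×10^-6 = 0.117.

0.117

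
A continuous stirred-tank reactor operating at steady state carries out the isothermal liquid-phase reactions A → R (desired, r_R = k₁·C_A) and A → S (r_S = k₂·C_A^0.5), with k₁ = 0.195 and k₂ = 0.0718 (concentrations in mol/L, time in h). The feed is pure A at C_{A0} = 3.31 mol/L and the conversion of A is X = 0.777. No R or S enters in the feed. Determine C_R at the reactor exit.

1.80 mol/L

Exit C_A = C_{A0}(1−X) = 3.31×0.223 = 0.7381 mol/L.
A CSTR operates uniformly at the exit composition, giving r_R = 0.1439 and r_S = 0.06169 (each k·C_A^n at C_A = 0.7381).
Fraction of consumed A going to R: r_R/(r_R+r_S) = 0.7000.
C_R = 0.7000·C_{A0}·X = 0.7000×3.31×0.777 = 1.80 mol/L.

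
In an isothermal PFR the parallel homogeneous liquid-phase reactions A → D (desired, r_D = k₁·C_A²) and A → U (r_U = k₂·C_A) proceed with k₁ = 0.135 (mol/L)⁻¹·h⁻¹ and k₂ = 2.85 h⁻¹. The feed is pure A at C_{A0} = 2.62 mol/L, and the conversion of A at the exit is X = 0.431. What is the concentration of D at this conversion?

C_A = C_{A0}(1−X) = 1.491 mol/L.
Along a PFR/batch, dC_U/dC_A = −r_U/(r_D+r_U) = −k₂/(k₂+k₁·C_A).
Integrating from C_{A0} to C_A: C_U = (2.85/0.135)·ln[(2.85+0.135·2.62)/(2.85+0.135·1.49)] = 21.11·ln(3.204/3.051) = 1.029 mol/L.
Then C_D = (C_{A0}−C_A) − C_U = 1.129 − 1.029 = 0.09998 mol/L.

0.1000 mol/L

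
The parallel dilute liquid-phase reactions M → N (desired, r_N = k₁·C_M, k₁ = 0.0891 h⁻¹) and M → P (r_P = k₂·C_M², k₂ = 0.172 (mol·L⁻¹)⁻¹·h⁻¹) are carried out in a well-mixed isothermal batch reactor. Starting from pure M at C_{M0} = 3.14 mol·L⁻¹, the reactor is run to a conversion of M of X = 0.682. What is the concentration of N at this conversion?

C_M = C_{M0}(1−X) = 0.9985 mol·L⁻¹.
Along a PFR/batch, dC_N/dC_M = −r_N/(r_N+r_P) = −k₁/(k₁+k₂·C_M).
Integrating from C_{M0} to C_M: C_N = (0.0891/0.172)·ln[(0.0891+0.172·3.14)/(0.0891+0.172·0.999)] = 0.5180·ln(0.6292/0.2608) = 0.4561 mol·L⁻¹.

0.456 mol·L⁻¹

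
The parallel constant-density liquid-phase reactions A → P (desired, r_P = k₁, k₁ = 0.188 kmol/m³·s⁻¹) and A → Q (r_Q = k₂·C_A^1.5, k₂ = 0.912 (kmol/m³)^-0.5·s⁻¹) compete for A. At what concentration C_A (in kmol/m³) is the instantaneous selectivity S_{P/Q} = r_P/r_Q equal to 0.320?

S_{P/Q} = (k₁/k₂)·C_A^-1.5 ⇒ C_A = (S·k₂/k₁)^(1/(-1.5)).
= (0.320×0.912/0.188)^(-0.6667) = (1.552)^(-0.6667) = 0.746 kmol/m³.

0.746 kmol/m³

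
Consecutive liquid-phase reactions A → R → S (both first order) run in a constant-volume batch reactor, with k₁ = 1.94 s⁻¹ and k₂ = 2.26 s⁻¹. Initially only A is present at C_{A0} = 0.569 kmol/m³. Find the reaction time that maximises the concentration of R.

Setting dC_R/dt = 0 gives t_opt = ln(k₂/k₁)/(k₂−k₁).
= ln(2.26/1.94)/(2.26−1.94) = ln(1.165)/0.3200 = 0.1527/0.3200 = 0.477 s.

0.477 s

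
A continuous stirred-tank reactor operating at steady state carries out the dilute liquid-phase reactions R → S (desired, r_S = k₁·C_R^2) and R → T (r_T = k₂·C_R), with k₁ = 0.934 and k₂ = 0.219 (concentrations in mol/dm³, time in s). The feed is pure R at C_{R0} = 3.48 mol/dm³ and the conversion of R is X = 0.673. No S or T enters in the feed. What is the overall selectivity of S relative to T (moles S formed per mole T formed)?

4.85

Exit C_R = C_{R0}(1−X) = 3.48×0.327 = 1.138 mol/dm³.
Rates in a CSTR are evaluated at the outlet concentration: r_S = 0.934×1.138^2 = 1.209, r_T = 0.219×1.138 = 0.2492.
Overall selectivity = C_S/C_T = r_Sτ/(r_Tτ) = r_S/r_T = 4.85.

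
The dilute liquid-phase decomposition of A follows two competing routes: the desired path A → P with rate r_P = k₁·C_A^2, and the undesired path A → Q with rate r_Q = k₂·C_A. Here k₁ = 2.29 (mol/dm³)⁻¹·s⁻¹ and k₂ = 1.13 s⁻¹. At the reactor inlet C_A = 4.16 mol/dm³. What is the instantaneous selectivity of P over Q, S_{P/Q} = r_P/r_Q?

8.43

S_{P/Q} = r_P/r_Q = (k₁·C_A^2)/(k₂·C_A) = (k₁/k₂)·C_A.
= (2.29×4.160^2) / (1.13×4.160) = 39.63/4.701 = 8.43.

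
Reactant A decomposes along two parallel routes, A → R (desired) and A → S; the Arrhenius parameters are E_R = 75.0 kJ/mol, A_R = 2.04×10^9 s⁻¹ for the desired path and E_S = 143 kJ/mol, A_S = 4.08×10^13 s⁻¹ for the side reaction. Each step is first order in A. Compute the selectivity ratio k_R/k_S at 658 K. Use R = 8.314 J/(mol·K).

12.5

With equal orders, S_{R/S} = k_R/k_S = (A_R/A_S)·exp[(E_S−E_R)/(RT)].
(E_S−E_R)/(RT) = (143−75.0)×10³/(8.314×658) = 68000/5471 = 12.43.
k_R/k_S = (2.04×10^9/4.08×10^13)·exp(12.43) = 5.000×10^-5 × 2.502×10^5 = 12.5.
Since E_R < E_S, lowering the temperature improves selectivity toward R.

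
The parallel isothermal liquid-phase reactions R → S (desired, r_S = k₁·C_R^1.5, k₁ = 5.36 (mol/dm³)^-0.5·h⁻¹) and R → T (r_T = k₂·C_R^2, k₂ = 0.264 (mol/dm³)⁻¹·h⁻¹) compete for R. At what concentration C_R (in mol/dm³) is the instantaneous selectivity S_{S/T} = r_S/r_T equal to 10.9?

3.47 mol/dm³

S_{S/T} = (k₁/k₂)·C_R^-0.5 ⇒ C_R = (S·k₂/k₁)^(-2).
= (10.9×0.264/5.36)^(-2) = (0.5369)^(-2) = 3.47 mol/dm³.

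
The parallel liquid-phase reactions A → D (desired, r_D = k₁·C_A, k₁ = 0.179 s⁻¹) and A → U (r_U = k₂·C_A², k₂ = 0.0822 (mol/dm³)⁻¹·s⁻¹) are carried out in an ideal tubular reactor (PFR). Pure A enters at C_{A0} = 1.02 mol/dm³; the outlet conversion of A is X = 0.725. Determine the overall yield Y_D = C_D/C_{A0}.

C_A = C_{A0}(1−X) = 0.2805 mol/dm³.
Along a PFR/batch, dC_D/dC_A = −r_D/(r_D+r_U) = −k₁/(k₁+k₂·C_A).
Integrating from C_{A0} to C_A: C_D = (0.179/0.0822)·ln[(0.179+0.0822·1.02)/(0.179+0.0822·0.281)] = 2.178·ln(0.2628/0.2021) = 0.5727 mol/dm³.
Y_D = C_D/C_{A0} = 0.5727/1.02 = 0.562.

0.562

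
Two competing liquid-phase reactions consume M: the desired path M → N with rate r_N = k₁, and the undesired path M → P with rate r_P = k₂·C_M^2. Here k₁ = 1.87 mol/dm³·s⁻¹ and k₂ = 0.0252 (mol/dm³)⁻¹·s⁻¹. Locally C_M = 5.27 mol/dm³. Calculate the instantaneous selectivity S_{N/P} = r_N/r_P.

S_{N/P} = r_N/r_P = (k₁)/(k₂·C_M^2) = (k₁/k₂)·C_M^-2.
= (1.87) / (0.0252×5.270^2) = 1.870/0.6999 = 2.67.

2.67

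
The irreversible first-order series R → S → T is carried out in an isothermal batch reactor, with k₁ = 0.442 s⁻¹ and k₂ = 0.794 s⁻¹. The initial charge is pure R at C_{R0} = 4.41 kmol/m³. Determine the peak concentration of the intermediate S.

1.18 kmol/m³

Evaluating C_S at t_opt = ln(k₂/k₁)/(k₂−k₁) gives C_{S,max}/C_{R0} = (k₁/k₂)^[k₂/(k₂−k₁)].
= (0.442/0.794)^(0.794/(0.794−0.442)) = (0.5567)^(2.256) = 0.2668.
C_{S,max} = 0.2668×4.41 = 1.18 kmol/m³.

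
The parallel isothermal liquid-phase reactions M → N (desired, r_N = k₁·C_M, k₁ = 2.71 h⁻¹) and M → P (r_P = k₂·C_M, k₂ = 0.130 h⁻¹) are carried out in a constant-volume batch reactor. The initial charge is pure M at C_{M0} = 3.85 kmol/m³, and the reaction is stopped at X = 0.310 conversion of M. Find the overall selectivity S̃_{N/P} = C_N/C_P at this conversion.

20.8

C_M = C_{M0}(1−X) = 2.656 kmol/m³.
Both paths are first order in M, so the instantaneous fraction to N is constant: dC_N/d(−C_M) = k₁/(k₁+k₂) = 0.9542.
C_N = 0.9542·(C_{M0}−C_M) = 0.9542×1.194 = 1.14 kmol/m³.
C_P = (C_{M0}−C_M)−C_N = 0.05463 kmol/m³; S̃_{N/P} = 1.139/0.05463 = 20.8.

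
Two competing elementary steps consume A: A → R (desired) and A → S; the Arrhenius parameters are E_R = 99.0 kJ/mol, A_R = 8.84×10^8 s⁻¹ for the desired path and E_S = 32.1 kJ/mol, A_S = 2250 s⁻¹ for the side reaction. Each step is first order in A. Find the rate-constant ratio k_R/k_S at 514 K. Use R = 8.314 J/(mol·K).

With equal orders, S_{R/S} = k_R/k_S = (A_R/A_S)·exp[(E_S−E_R)/(RT)].
(E_S−E_R)/(RT) = (32.1−99.0)×10³/(8.314×514) = -66900/4273 = -15.65.
k_R/k_S = (8.84×10^8/2250)·exp(-15.65) = 3.929×10^5 × 1.589×10^-7 = 0.0624.

0.0624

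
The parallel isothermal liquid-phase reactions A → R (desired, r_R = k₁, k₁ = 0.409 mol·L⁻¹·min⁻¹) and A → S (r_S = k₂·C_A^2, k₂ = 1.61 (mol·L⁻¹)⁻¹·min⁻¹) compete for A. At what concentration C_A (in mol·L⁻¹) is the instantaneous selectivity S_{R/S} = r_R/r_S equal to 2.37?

S_{R/S} = (k₁/k₂)·C_A^-2 ⇒ C_A = (S·k₂/k₁)^(-0.5).
= (2.37×1.61/0.409)^(-0.5) = (9.329)^(-0.5) = 0.327 mol·L⁻¹.

0.327 mol·L⁻¹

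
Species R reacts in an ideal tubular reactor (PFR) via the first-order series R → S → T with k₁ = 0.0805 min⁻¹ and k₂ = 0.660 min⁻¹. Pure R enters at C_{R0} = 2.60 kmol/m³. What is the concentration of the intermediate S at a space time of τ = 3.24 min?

0.236 kmol/m³

The intermediate concentration in a first-order A→B→C sequence is C_S = k₁C_{R0}(e^(−k₁τ) − e^(−k₂τ))/(k₂−k₁).
e^(−k₁τ) = e^(−0.0805×3.24) = e^(−0.2608) = 0.7704; e^(−k₂τ) = e^(−2.138) = 0.1178.
C_S = 0.0805×2.60/(0.660−0.0805) × (0.7704−0.1178) = 0.3612×0.6526 = 0.2357 kmol/m³.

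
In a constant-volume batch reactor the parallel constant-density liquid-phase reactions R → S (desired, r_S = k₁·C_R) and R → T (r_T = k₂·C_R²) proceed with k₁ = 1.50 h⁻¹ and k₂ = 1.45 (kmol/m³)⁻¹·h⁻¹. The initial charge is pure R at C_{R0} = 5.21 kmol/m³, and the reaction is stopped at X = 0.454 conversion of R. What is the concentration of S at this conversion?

C_R = C_{R0}(1−X) = 2.845 kmol/m³.
Along a PFR/batch, dC_S/dC_R = −r_S/(r_S+r_T) = −k₁/(k₁+k₂·C_R).
Integrating from C_{R0} to C_R: C_S = (1.50/1.45)·ln[(1.50+1.45·5.21)/(1.50+1.45·2.84)] = 1.034·ln(9.055/5.625) = 0.4925 kmol/m³.

0.493 kmol/m³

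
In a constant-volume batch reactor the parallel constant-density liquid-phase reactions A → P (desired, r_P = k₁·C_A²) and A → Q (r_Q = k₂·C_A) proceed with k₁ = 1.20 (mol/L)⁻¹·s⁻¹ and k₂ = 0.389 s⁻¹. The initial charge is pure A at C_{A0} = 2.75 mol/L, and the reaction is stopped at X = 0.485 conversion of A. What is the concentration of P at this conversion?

C_A = C_{A0}(1−X) = 1.416 mol/L.
Along a PFR/batch, dC_Q/dC_A = −r_Q/(r_P+r_Q) = −k₂/(k₂+k₁·C_A).
Integrating from C_{A0} to C_A: C_Q = (0.389/1.20)·ln[(0.389+1.20·2.75)/(0.389+1.20·1.42)] = 0.3242·ln(3.689/2.088) = 0.1844 mol/L.
Then C_P = (C_{A0}−C_A) − C_Q = 1.334 − 0.1844 = 1.149 mol/L.

1.15 mol/L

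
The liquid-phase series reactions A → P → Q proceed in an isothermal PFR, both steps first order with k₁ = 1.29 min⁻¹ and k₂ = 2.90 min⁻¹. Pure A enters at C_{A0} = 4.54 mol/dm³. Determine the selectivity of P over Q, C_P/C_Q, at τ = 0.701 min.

0.584

Solving the coupled first-order balances gives C_P(τ) = [k₁/(k₂−k₁)]·C_{A0}·(e^(−k₁τ) − e^(−k₂τ)).
e^(−k₁τ) = e^(−1.29×0.701) = e^(−0.9043) = 0.4048; e^(−k₂τ) = e^(−2.033) = 0.1310.
C_P = 1.29×4.54/(2.90−1.29) × (0.4048−0.1310) = 3.638×0.2739 = 0.9963 mol/dm³.
C_A = C_{A0}e^(−k₁τ) = 1.838 mol/dm³, so C_Q = C_{A0}−C_A−C_P = 1.706 mol/dm³; C_P/C_Q = 0.584.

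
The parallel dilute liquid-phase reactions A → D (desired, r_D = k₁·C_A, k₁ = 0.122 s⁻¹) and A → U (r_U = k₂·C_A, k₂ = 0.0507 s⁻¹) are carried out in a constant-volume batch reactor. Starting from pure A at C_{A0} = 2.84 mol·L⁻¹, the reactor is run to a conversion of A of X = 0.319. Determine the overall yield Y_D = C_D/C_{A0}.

0.225

C_A = C_{A0}(1−X) = 1.934 mol·L⁻¹.
Both paths are first order in A, so the instantaneous fraction to D is constant: dC_D/d(−C_A) = k₁/(k₁+k₂) = 0.7064.
C_D = 0.7064·(C_{A0}−C_A) = 0.7064×0.9060 = 0.640 mol·L⁻¹.
Y_D = C_D/C_{A0} = 0.6400/2.84 = 0.225.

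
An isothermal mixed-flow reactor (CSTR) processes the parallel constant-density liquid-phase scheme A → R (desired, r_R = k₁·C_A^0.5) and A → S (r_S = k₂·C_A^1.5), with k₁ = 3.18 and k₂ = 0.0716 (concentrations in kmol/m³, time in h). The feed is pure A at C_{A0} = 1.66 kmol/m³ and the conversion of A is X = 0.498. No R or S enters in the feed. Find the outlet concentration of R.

0.811 kmol/m³

Exit C_A = C_{A0}(1−X) = 1.66×0.502 = 0.8333 kmol/m³.
Rates in a CSTR are evaluated at the outlet concentration: r_R = 3.18×0.8333^0.5 = 2.903, r_S = 0.0716×0.8333^1.5 = 0.05447.
Fraction of consumed A going to R: r_R/(r_R+r_S) = 0.9816.
C_R = 0.9816·C_{A0}·X = 0.9816×1.66×0.498 = 0.811 kmol/m³.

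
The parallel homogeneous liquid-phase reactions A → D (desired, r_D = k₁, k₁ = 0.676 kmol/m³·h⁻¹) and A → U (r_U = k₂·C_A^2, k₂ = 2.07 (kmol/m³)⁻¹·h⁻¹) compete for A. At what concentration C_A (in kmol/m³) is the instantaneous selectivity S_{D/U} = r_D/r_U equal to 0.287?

1.07 kmol/m³

S_{D/U} = (k₁/k₂)·C_A^-2 ⇒ C_A = (S·k₂/k₁)^(-0.5).
= (0.287×2.07/0.676)^(-0.5) = (0.8788)^(-0.5) = 1.07 kmol/m³.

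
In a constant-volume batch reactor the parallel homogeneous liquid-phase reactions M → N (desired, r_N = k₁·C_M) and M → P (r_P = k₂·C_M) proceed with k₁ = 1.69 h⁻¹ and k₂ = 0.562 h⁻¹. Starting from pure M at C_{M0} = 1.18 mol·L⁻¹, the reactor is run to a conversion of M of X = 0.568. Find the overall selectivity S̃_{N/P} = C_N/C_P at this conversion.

C_M = C_{M0}(1−X) = 0.5098 mol·L⁻¹.
Both paths are first order in M, so the instantaneous fraction to N is constant: dC_N/d(−C_M) = k₁/(k₁+k₂) = 0.7504.
C_N = 0.7504·(C_{M0}−C_M) = 0.7504×0.6702 = 0.503 mol·L⁻¹.
C_P = (C_{M0}−C_M)−C_N = 0.1673 mol·L⁻¹; S̃_{N/P} = 0.5030/0.1673 = 3.01.

3.01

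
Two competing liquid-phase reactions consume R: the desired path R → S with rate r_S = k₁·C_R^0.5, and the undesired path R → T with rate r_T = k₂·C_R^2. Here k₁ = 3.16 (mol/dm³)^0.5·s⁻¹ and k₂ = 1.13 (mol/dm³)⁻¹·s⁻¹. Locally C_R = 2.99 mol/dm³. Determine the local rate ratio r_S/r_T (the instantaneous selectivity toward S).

S_{S/T} = r_S/r_T = (k₁·C_R^0.5)/(k₂·C_R^2) = (k₁/k₂)·C_R^-1.5.
= (3.16×2.990^0.5) / (1.13×2.990^2) = 5.464/10.10 = 0.541.

0.541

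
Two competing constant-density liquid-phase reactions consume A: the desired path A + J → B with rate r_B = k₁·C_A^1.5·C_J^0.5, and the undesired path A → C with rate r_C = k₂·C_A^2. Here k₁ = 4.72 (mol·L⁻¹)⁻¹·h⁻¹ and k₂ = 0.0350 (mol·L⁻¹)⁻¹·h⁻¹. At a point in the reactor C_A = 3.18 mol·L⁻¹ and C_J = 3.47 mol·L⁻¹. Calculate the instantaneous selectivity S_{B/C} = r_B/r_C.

S_{B/C} = r_B/r_C = (k₁·C_A^1.5·C_J^0.5)/(k₂·C_A^2) = (k₁/k₂)·C_A^-0.5·C_J^0.5.
= (4.72×3.180^1.5×3.470^0.5) / (0.0350×3.180^2) = 49.86/0.3539 = 141.

141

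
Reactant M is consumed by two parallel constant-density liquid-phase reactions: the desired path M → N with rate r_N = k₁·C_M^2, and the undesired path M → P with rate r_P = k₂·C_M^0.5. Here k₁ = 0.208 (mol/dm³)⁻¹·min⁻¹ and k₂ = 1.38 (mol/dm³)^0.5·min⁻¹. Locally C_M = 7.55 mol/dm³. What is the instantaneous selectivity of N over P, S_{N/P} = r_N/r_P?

S_{N/P} = r_N/r_P = (k₁·C_M^2)/(k₂·C_M^0.5) = (k₁/k₂)·C_M^1.5.
= (0.208×7.550^2) / (1.38×7.550^0.5) = 11.86/3.792 = 3.13.
Since the desired path is higher order in M, keeping C_M high (PFR or concentrated feed) favours N.

3.13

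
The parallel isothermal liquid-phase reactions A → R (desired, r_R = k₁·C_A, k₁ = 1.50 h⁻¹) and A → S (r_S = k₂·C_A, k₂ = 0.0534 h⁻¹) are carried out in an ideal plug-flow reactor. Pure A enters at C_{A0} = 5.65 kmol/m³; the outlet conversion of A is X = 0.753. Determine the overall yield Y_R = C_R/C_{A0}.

0.727

C_A = C_{A0}(1−X) = 1.396 kmol/m³.
Both paths are first order in A, so the instantaneous fraction to R is constant: dC_R/d(−C_A) = k₁/(k₁+k₂) = 0.9656.
C_R = 0.9656·(C_{A0}−C_A) = 0.9656×4.254 = 4.11 kmol/m³.
Y_R = C_R/C_{A0} = 4.108/5.65 = 0.727.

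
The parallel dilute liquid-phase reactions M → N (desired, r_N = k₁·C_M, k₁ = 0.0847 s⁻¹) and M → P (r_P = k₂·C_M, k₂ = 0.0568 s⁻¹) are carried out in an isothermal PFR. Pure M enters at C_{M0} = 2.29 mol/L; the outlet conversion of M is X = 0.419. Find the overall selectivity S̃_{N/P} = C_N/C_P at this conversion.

1.49

C_M = C_{M0}(1−X) = 1.330 mol/L.
Both paths are first order in M, so the instantaneous fraction to N is constant: dC_N/d(−C_M) = k₁/(k₁+k₂) = 0.5986.
C_N = 0.5986·(C_{M0}−C_M) = 0.5986×0.9595 = 0.574 mol/L.
C_P = (C_{M0}−C_M)−C_N = 0.3852 mol/L; S̃_{N/P} = 0.5743/0.3852 = 1.49.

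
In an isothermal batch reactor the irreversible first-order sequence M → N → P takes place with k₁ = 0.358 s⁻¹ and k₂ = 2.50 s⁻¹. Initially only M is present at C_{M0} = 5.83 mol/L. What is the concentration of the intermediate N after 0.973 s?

0.602 mol/L

Solving the coupled first-order balances gives C_N(t) = [k₁/(k₂−k₁)]·C_{M0}·(e^(−k₁t) − e^(−k₂t)).
e^(−k₁t) = e^(−0.358×0.973) = e^(−0.3483) = 0.7059; e^(−k₂t) = e^(−2.433) = 0.08782.
C_N = 0.358×5.83/(2.50−0.358) × (0.7059−0.08782) = 0.9744×0.6180 = 0.6022 mol/L.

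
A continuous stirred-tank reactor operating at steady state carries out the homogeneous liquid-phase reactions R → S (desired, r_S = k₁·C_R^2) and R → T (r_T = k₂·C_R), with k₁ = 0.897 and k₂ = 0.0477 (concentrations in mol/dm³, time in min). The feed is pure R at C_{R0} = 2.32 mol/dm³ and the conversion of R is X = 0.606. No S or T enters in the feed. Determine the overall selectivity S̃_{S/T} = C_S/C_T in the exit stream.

17.2

Exit C_R = C_{R0}(1−X) = 2.32×0.394 = 0.9141 mol/dm³.
Rates in a CSTR are evaluated at the outlet concentration: r_S = 0.897×0.9141^2 = 0.7495, r_T = 0.0477×0.9141 = 0.04360.
Overall selectivity = C_S/C_T = r_Sτ/(r_Tτ) = r_S/r_T = 17.2.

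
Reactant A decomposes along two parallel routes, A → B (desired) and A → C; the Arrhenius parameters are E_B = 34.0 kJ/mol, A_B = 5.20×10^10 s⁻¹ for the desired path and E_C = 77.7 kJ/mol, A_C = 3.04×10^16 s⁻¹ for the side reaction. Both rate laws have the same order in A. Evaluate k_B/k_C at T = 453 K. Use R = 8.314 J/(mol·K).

Since both paths have the same order in A, the concentration cancels and S_{B/C} = k_B/k_C = (A_B/A_C)·exp[(E_C−E_B)/(RT)].
(E_C−E_B)/(RT) = (77.7−34.0)×10³/(8.314×453) = 43700/3766 = 11.60.
k_B/k_C = (5.20×10^10/3.04×10^16)·exp(11.60) = 1.711×10^-6 × 1.094×10^5 = 0.187.
Since E_B < E_C, lowering the temperature improves selectivity toward B.

0.187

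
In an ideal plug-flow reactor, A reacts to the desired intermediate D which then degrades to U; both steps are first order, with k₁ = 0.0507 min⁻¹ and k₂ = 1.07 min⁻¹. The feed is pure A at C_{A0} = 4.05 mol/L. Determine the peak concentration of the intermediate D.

For a first-order series the maximum intermediate yield is C_{D,max}/C_{A0} = (k₁/k₂)^[k₂/(k₂−k₁)].
= (0.0507/1.07)^(1.07/(1.07−0.0507)) = (0.04738)^(1.050) = 0.04071.
C_{D,max} = 0.04071×4.05 = 0.165 mol/L.

0.165 mol/L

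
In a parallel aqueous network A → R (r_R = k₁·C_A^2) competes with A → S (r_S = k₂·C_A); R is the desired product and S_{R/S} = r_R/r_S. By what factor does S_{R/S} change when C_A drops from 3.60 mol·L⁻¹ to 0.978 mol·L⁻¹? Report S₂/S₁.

S_{R/S} = (k₁/k₂)·C_A, so S₂/S₁ = (C_{A,2}/C_{A,1}).
= 0.978/3.60 = 0.272.
Selectivity toward R falls as C_A falls — high-concentration operation is favoured.

0.272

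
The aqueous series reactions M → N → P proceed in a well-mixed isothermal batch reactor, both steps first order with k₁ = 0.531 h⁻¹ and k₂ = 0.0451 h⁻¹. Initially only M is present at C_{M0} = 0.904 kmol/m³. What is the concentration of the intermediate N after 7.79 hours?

For first-order series with pure M initially, C_N(t) = k₁C_{M0}/(k₂−k₁)·(e^(−k₁t) − e^(−k₂t)).
e^(−k₁t) = e^(−0.531×7.79) = e^(−4.136) = 0.01598; e^(−k₂t) = e^(−0.3513) = 0.7038.
C_N = 0.531×0.904/(0.0451−0.531) × (0.01598−0.7038) = (-0.9879)×(-0.6878) = 0.6795 kmol/m³.

0.679 kmol/m³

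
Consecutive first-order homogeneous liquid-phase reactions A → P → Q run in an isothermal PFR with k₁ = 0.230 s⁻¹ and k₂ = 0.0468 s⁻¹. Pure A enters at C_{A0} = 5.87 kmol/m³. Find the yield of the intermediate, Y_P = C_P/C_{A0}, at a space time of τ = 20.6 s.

0.468

Solving the coupled first-order balances gives C_P(τ) = [k₁/(k₂−k₁)]·C_{A0}·(e^(−k₁τ) − e^(−k₂τ)).
e^(−k₁τ) = e^(−0.230×20.6) = e^(−4.738) = 0.008756; e^(−k₂τ) = e^(−0.9641) = 0.3813.
C_P = 0.230×5.87/(0.0468−0.230) × (0.008756−0.3813) = (-7.370)×(-0.3726) = 2.746 kmol/m³.
Y_P = C_P/C_{A0} = 2.746/5.87 = 0.468.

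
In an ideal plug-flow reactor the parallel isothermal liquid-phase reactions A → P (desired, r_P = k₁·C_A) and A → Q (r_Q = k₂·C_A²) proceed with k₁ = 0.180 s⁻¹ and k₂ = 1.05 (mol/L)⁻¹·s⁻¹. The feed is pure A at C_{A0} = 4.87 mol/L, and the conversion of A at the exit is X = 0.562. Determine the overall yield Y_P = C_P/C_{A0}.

C_A = C_{A0}(1−X) = 2.133 mol/L.
Along a PFR/batch, dC_P/dC_A = −r_P/(r_P+r_Q) = −k₁/(k₁+k₂·C_A).
Integrating from C_{A0} to C_A: C_P = (0.180/1.05)·ln[(0.180+1.05·4.87)/(0.180+1.05·2.13)] = 0.1714·ln(5.293/2.420) = 0.1342 mol/L.
Y_P = C_P/C_{A0} = 0.1342/4.87 = 0.0276.

0.0276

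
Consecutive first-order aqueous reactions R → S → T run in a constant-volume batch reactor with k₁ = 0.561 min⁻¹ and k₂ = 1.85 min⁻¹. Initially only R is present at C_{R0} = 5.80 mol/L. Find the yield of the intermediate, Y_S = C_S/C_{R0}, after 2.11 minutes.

The intermediate concentration in a first-order A→B→C sequence is C_S = k₁C_{R0}(e^(−k₁t) − e^(−k₂t))/(k₂−k₁).
e^(−k₁t) = e^(−0.561×2.11) = e^(−1.184) = 0.3061; e^(−k₂t) = e^(−3.903) = 0.02017.
C_S = 0.561×5.80/(1.85−0.561) × (0.3061−0.02017) = 2.524×0.2860 = 0.7219 mol/L.
Y_S = C_S/C_{R0} = 0.7219/5.80 = 0.124.

0.124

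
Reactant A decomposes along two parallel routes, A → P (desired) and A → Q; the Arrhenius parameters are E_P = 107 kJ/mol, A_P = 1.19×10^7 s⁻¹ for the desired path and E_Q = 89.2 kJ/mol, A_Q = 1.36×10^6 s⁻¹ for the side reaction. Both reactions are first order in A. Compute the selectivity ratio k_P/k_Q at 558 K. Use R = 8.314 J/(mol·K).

With equal orders, S_{P/Q} = k_P/k_Q = (A_P/A_Q)·exp[(E_Q−E_P)/(RT)].
(E_Q−E_P)/(RT) = (89.2−107)×10³/(8.314×558) = -17800/4639 = -3.837.
k_P/k_Q = (1.19×10^7/1.36×10^6)·exp(-3.837) = 8.750 × 0.02156 = 0.189.
Since E_P > E_Q, raising the temperature improves selectivity toward P.

0.189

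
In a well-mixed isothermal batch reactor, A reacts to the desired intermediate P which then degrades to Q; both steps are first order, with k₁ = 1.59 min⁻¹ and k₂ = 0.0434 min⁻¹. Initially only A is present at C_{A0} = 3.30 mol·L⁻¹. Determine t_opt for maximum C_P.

The intermediate peaks when r₁ = r₂, i.e. k₁e^(−k₁t) = k₂e^(−k₂t), giving t_opt = ln(k₂/k₁)/(k₂−k₁).
= ln(0.0434/1.59)/(0.0434−1.59) = ln(0.02730)/-1.547 = -3.601/-1.547 = 2.33 min.

2.33 min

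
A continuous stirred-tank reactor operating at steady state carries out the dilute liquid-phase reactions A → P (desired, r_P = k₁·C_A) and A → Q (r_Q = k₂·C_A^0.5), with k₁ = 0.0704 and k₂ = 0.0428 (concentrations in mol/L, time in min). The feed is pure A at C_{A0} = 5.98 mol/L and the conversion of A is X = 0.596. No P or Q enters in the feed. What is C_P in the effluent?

2.56 mol/L

Exit C_A = C_{A0}(1−X) = 5.98×0.404 = 2.416 mol/L.
A CSTR operates uniformly at the exit composition, giving r_P = 0.1701 and r_Q = 0.06653 (each k·C_A^n at C_A = 2.416).
Fraction of consumed A going to P: r_P/(r_P+r_Q) = 0.7188.
C_P = 0.7188·C_{A0}·X = 0.7188×5.98×0.596 = 2.56 mol/L.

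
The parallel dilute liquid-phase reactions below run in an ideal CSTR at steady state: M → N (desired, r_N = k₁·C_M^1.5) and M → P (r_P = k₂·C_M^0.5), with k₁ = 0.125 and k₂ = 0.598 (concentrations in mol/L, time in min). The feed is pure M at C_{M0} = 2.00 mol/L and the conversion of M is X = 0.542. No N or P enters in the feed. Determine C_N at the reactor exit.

Exit C_M = C_{M0}(1−X) = 2.00×0.458 = 0.9160 mol/L.
In a CSTR the entire volume is at exit conditions, so r_N = 0.125×0.9160^1.5 = 0.1096 and r_P = 0.598×0.9160^0.5 = 0.5723.
Fraction of consumed M going to N: r_N/(r_N+r_P) = 0.1607.
C_N = 0.1607·C_{M0}·X = 0.1607×2.00×0.542 = 0.174 mol/L.

0.174 mol/L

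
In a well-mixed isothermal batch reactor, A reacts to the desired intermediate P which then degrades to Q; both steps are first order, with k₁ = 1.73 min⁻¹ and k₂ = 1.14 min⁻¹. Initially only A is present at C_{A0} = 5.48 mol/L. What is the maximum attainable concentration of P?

For a first-order series the maximum intermediate yield is C_{P,max}/C_{A0} = (k₁/k₂)^[k₂/(k₂−k₁)].
= (1.73/1.14)^(1.14/(1.14−1.73)) = (1.518)^(-1.932) = 0.4467.
C_{P,max} = 0.4467×5.48 = 2.45 mol/L.

2.45 mol/L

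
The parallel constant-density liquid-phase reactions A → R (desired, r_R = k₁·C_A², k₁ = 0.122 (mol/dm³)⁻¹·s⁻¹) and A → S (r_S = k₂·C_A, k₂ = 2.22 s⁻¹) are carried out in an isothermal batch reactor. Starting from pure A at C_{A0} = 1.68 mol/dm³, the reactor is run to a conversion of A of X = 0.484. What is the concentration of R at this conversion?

C_A = C_{A0}(1−X) = 0.8669 mol/dm³.
Along a PFR/batch, dC_S/dC_A = −r_S/(r_R+r_S) = −k₂/(k₂+k₁·C_A).
Integrating from C_{A0} to C_A: C_S = (2.22/0.122)·ln[(2.22+0.122·1.68)/(2.22+0.122·0.867)] = 18.20·ln(2.425/2.326) = 0.7600 mol/dm³.
Then C_R = (C_{A0}−C_A) − C_S = 0.8131 − 0.7600 = 0.05307 mol/dm³.

0.0531 mol/dm³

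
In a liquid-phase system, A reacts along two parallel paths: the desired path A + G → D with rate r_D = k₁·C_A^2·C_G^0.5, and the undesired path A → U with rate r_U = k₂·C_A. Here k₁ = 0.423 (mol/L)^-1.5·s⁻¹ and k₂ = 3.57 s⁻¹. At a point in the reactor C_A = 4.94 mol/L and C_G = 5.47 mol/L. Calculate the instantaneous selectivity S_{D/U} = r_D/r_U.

S_{D/U} = r_D/r_U = (k₁·C_A^2·C_G^0.5)/(k₂·C_A) = (k₁/k₂)·C_A·C_G^0.5.
= (0.423×4.940^2×5.470^0.5) / (3.57×4.940) = 24.14/17.64 = 1.37.
Since the desired path is higher order in A, keeping C_A high (PFR or concentrated feed) favours D.

1.37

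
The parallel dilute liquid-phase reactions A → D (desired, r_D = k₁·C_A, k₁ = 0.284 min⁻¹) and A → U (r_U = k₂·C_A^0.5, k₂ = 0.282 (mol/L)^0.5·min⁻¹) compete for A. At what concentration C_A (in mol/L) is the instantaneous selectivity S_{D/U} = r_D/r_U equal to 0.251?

0.0621 mol/L

S_{D/U} = (k₁/k₂)·C_A^0.5 ⇒ C_A = (S·k₂/k₁)^(2).
= (0.251×0.282/0.284)^(2) = (0.2492)^(2) = 0.0621 mol/L.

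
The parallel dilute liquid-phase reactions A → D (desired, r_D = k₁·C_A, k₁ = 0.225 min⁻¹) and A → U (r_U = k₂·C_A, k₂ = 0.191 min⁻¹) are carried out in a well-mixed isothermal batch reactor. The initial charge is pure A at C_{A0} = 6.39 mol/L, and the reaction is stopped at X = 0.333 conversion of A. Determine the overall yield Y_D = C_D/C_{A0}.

C_A = C_{A0}(1−X) = 4.262 mol/L.
Both paths are first order in A, so the instantaneous fraction to D is constant: dC_D/d(−C_A) = k₁/(k₁+k₂) = 0.5409.
C_D = 0.5409·(C_{A0}−C_A) = 0.5409×2.128 = 1.15 mol/L.
Y_D = C_D/C_{A0} = 1.151/6.39 = 0.180.

0.180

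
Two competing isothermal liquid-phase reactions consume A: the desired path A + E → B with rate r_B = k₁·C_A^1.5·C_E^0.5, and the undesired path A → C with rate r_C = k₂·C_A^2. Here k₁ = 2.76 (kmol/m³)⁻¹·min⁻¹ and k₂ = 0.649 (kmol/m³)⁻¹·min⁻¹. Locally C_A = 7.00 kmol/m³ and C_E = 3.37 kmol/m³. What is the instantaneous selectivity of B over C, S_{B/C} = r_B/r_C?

S_{B/C} = r_B/r_C = (k₁·C_A^1.5·C_E^0.5)/(k₂·C_A^2) = (k₁/k₂)·C_A^-0.5·C_E^0.5.
= (2.76×7.000^1.5×3.370^0.5) / (0.649×7.000^2) = 93.84/31.80 = 2.95.
The undesired path is higher order in A, so low C_A (CSTR or dilute feed) favours B.

2.95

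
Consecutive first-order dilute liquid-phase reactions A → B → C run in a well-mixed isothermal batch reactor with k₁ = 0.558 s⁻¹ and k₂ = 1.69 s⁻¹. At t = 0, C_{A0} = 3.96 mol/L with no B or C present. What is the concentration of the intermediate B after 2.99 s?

0.356 mol/L

The intermediate concentration in a first-order A→B→C sequence is C_B = k₁C_{A0}(e^(−k₁t) − e^(−k₂t))/(k₂−k₁).
e^(−k₁t) = e^(−0.558×2.99) = e^(−1.668) = 0.1885; e^(−k₂t) = e^(−5.053) = 0.006389.
C_B = 0.558×3.96/(1.69−0.558) × (0.1885−0.006389) = 1.952×0.1822 = 0.3556 mol/L.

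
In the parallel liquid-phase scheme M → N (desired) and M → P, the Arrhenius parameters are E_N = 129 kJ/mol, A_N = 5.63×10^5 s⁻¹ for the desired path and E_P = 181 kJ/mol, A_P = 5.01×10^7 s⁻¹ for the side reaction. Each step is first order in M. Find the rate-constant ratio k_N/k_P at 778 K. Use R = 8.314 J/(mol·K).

k_N/k_P = (A_N/A_P)·exp[−(E_N−E_P)/(RT)] = (A_N/A_P)·exp[(E_P−E_N)/(RT)].
(E_P−E_N)/(RT) = (181−129)×10³/(8.314×778) = 52000/6468 = 8.039.
k_N/k_P = (5.63×10^5/5.01×10^7)·exp(8.039) = 0.01124 × 3100 = 34.8.
Since E_N < E_P, lowering the temperature improves selectivity toward N.

34.8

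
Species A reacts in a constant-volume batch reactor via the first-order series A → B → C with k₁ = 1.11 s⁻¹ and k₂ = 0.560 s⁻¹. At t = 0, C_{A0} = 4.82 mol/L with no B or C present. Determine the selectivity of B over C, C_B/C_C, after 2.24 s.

The intermediate concentration in a first-order A→B→C sequence is C_B = k₁C_{A0}(e^(−k₁t) − e^(−k₂t))/(k₂−k₁).
e^(−k₁t) = e^(−1.11×2.24) = e^(−2.486) = 0.08321; e^(−k₂t) = e^(−1.254) = 0.2852.
C_B = 1.11×4.82/(0.560−1.11) × (0.08321−0.2852) = (-9.728)×(-0.2020) = 1.965 mol/L.
C_A = C_{A0}e^(−k₁t) = 0.4011 mol/L, so C_C = C_{A0}−C_A−C_B = 2.454 mol/L; C_B/C_C = 0.801.

0.801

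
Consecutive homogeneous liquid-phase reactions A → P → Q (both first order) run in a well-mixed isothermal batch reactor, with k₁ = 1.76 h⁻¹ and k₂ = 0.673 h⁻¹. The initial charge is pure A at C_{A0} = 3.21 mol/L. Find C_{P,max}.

1.77 mol/L

For a first-order series the maximum intermediate yield is C_{P,max}/C_{A0} = (k₁/k₂)^[k₂/(k₂−k₁)].
= (1.76/0.673)^(0.673/(0.673−1.76)) = (2.615)^(-0.6191) = 0.5515.
C_{P,max} = 0.5515×3.21 = 1.77 mol/L.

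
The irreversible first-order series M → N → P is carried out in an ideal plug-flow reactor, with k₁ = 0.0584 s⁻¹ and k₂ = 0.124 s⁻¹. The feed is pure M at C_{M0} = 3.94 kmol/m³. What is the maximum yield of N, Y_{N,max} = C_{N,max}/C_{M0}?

0.241

Evaluating C_N at τ_opt = ln(k₂/k₁)/(k₂−k₁) gives C_{N,max}/C_{M0} = (k₁/k₂)^[k₂/(k₂−k₁)].
= (0.0584/0.124)^(0.124/(0.124−0.0584)) = (0.4710)^(1.890) = 0.2409.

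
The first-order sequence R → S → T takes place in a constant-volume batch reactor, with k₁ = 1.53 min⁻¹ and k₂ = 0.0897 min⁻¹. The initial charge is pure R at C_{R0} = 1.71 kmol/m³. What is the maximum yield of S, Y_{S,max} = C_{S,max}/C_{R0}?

For a first-order series the maximum intermediate yield is C_{S,max}/C_{R0} = (k₁/k₂)^[k₂/(k₂−k₁)].
= (1.53/0.0897)^(0.0897/(0.0897−1.53)) = (17.06)^(-0.06228) = 0.8381.

0.838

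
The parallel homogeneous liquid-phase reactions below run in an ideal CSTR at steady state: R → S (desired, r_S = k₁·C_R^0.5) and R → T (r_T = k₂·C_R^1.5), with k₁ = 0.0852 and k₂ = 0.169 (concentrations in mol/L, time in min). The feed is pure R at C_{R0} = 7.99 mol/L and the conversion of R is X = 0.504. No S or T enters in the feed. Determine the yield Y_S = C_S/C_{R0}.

0.0569

Exit C_R = C_{R0}(1−X) = 7.99×0.496 = 3.963 mol/L.
In a CSTR the entire volume is at exit conditions, so r_S = 0.0852×3.963^0.5 = 0.1696 and r_T = 0.169×3.963^1.5 = 1.333.
Fraction of consumed R going to S: r_S/(r_S+r_T) = 0.1129.
C_S = 0.1129·C_{R0}·X = 0.1129×7.99×0.504 = 0.454 mol/L; Y_S = C_S/C_{R0} = 0.0569.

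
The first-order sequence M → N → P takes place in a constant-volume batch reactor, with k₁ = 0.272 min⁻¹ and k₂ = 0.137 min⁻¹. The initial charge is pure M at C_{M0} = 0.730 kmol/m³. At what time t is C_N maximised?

5.08 min

For first-order series the maximum of C_N occurs at t_opt = ln(k₂/k₁)/(k₂−k₁).
= ln(0.137/0.272)/(0.137−0.272) = ln(0.5037)/-0.1350 = -0.6858/-0.1350 = 5.08 min.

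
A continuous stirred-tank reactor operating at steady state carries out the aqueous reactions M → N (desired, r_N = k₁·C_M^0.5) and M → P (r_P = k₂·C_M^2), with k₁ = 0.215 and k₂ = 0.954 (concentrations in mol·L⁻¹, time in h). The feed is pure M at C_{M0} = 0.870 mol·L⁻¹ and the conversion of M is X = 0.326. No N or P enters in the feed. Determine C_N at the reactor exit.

Exit C_M = C_{M0}(1−X) = 0.870×0.674 = 0.5864 mol·L⁻¹.
Rates in a CSTR are evaluated at the outlet concentration: r_N = 0.215×0.5864^0.5 = 0.1646, r_P = 0.954×0.5864^2 = 0.3280.
Fraction of consumed M going to N: r_N/(r_N+r_P) = 0.3342.
C_N = 0.3342·C_{M0}·X = 0.3342×0.870×0.326 = 0.0948 mol·L⁻¹.

0.0948 mol·L⁻¹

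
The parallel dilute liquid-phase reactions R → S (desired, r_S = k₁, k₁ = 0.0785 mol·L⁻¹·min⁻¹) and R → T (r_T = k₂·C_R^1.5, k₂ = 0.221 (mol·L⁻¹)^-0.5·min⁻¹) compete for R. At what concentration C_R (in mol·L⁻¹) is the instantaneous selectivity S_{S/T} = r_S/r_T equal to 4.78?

S_{S/T} = (k₁/k₂)·C_R^-1.5 ⇒ C_R = (S·k₂/k₁)^(1/(-1.5)).
= (4.78×0.221/0.0785)^(-0.6667) = (13.46)^(-0.6667) = 0.177 mol·L⁻¹.

0.177 mol·L⁻¹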